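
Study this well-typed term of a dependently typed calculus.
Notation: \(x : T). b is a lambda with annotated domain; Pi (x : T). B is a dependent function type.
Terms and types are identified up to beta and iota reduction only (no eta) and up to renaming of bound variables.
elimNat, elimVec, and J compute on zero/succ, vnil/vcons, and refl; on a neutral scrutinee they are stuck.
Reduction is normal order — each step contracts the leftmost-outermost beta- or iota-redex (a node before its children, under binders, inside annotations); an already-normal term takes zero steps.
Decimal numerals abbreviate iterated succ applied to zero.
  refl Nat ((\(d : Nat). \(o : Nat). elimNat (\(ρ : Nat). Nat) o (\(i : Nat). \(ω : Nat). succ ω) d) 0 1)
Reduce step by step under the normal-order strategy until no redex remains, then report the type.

normal-order reduction:
  refl Nat ((\(d : Nat). \(o : Nat). elimNat (\(ρ : Nat). Nat) o (\(i : Nat). \(ω : Nat). succ ω) d) 0 1)
  ~> refl Nat ((\(d : Nat). elimNat (\(o : Nat). Nat) d (\(ρ : Nat). \(i : Nat). succ i) 0) 1)
  ~> refl Nat (elimNat (\(d : Nat). Nat) 1 (\(o : Nat). \(ρ : Nat). succ ρ) 0)
  ~> refl Nat 1
the term's type:
  Eq Nat 1 1


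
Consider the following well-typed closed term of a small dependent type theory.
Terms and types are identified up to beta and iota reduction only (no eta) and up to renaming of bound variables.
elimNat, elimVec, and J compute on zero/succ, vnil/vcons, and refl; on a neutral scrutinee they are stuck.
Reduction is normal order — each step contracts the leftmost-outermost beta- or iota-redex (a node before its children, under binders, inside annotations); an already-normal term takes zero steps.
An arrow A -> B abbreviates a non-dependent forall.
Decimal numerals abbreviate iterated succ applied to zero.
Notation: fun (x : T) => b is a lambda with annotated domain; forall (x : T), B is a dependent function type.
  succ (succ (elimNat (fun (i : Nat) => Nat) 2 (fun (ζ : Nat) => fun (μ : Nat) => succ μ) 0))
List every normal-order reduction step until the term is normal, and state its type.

normal-order reduction sequence:
  succ (succ (elimNat (fun (i : Nat) => Nat) 2 (fun (ζ : Nat) => fun (μ : Nat) => succ μ) 0))
  ~> 4
the term's type:
  Nat


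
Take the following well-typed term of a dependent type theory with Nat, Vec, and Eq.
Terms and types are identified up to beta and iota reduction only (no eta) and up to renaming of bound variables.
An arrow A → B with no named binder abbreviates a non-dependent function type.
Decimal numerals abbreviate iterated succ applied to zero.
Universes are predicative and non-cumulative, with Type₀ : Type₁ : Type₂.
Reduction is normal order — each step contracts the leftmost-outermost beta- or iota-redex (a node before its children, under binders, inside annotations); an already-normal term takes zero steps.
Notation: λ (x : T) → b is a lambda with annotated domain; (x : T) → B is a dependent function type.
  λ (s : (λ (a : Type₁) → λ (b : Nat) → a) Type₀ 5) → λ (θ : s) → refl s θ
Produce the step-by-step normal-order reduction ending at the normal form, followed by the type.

normal-order reduction:
  λ (s : (λ (a : Type₁) → λ (b : Nat) → a) Type₀ 5) → λ (θ : s) → refl s θ
  ~> λ (s : (λ (a : Nat) → Type₀) 5) → λ (b : s) → refl s b
  ~> λ (s : Type₀) → λ (a : s) → refl s a
type:
  (s : Type₀) → (a : s) → Eq s a a


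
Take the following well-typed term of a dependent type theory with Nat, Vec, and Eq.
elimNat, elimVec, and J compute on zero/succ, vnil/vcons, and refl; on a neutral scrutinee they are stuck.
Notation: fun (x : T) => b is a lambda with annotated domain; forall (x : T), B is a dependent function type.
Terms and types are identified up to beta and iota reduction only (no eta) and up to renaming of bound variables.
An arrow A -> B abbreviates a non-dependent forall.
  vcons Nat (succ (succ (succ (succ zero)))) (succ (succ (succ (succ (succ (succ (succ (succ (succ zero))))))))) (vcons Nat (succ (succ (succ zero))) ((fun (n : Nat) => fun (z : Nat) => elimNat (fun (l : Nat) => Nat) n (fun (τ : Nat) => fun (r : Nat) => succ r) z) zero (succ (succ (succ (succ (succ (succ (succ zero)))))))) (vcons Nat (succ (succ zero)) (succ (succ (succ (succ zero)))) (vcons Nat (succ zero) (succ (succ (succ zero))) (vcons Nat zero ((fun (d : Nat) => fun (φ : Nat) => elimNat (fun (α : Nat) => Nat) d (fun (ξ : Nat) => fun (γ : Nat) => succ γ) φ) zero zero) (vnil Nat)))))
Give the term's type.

type:
  Vec Nat (succ (succ (succ (succ (succ zero)))))


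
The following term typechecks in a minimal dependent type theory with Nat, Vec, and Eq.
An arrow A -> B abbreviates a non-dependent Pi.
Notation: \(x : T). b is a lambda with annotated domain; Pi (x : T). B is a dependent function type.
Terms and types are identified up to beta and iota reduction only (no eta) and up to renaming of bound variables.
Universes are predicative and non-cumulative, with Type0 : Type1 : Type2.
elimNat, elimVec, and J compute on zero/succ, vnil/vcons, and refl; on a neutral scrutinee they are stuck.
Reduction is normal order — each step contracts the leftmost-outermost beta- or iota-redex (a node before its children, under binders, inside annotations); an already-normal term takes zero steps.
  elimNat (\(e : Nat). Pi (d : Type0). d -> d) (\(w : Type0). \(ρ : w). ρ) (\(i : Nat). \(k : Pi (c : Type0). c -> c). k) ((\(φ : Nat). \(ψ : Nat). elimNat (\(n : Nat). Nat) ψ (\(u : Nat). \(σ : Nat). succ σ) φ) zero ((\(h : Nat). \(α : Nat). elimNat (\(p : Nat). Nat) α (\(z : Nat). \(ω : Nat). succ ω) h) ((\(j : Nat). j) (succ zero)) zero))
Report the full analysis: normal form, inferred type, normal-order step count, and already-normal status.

normal form:
  \(e : Type0). \(d : e). d
type:
  Pi (e : Type0). e -> e
normal-order step count: 14
term was already normal: no
first contracted redex: a beta-redex


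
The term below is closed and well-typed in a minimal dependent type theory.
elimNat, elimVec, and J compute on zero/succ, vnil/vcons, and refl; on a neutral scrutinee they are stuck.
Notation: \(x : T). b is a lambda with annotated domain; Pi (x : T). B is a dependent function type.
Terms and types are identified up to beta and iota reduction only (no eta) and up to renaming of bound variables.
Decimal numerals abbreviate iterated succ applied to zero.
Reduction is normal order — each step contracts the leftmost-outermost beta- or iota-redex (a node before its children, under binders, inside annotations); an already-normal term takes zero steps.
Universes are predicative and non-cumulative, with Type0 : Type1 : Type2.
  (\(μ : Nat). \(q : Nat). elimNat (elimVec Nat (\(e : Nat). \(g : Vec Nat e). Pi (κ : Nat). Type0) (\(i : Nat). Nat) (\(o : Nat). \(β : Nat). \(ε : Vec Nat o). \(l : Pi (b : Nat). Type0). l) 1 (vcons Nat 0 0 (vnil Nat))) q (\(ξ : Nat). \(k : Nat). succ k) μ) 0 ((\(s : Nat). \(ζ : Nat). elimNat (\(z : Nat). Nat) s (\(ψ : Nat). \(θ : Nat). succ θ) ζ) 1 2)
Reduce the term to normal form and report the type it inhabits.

reduced normal form:
  3
type:
  Nat
observation: normalization takes exactly 12 steps under the normal-order strategy.


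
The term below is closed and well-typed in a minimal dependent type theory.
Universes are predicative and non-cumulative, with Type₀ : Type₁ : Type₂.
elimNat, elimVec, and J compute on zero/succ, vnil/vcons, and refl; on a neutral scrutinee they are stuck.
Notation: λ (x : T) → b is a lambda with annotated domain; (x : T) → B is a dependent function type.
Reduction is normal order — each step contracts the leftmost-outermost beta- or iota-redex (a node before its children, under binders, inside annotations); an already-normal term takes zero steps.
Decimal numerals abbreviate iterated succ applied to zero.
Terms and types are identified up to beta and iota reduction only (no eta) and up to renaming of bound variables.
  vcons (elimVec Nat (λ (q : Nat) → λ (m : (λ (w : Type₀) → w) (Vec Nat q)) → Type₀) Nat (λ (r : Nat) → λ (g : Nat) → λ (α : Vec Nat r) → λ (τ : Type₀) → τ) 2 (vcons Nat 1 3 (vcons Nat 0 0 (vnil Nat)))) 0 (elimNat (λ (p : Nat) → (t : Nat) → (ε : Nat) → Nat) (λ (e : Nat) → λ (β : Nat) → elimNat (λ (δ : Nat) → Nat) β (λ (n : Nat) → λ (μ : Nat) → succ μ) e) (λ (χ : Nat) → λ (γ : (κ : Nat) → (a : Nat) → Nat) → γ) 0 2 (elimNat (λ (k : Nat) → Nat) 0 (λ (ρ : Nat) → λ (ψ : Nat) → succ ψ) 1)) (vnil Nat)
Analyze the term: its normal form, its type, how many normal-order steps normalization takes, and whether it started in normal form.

normal form:
  vcons Nat 0 3 (vnil Nat)
the term's type:
  Vec Nat 1
normal-order step count: 25
term was already normal: no
first redex: an elimVec iota-redex


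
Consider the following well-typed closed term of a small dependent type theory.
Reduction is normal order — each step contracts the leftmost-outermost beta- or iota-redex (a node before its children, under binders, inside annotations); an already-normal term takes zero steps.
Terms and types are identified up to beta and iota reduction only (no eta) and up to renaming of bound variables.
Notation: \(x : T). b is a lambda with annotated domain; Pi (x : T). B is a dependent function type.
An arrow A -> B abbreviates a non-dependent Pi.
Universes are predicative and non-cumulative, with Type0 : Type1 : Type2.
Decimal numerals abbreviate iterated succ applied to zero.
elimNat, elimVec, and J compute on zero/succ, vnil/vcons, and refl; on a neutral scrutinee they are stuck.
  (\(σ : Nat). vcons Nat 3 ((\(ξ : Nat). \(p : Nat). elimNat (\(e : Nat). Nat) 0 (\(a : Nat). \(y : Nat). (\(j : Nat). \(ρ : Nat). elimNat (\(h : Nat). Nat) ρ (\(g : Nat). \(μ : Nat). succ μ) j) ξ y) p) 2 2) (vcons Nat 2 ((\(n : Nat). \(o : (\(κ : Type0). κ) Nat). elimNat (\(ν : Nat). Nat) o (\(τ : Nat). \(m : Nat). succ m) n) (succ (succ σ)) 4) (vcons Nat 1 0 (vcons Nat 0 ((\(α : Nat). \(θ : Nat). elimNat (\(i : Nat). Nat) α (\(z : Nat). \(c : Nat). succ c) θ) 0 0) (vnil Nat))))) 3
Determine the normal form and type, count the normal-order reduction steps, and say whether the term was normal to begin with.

normal form:
  vcons Nat 3 4 (vcons Nat 2 9 (vcons Nat 1 0 (vcons Nat 0 0 (vnil Nat))))
inferred type:
  Vec Nat 4
steps to reach normal form (normal order): 49
started in normal form: no
first redex: a beta-redex


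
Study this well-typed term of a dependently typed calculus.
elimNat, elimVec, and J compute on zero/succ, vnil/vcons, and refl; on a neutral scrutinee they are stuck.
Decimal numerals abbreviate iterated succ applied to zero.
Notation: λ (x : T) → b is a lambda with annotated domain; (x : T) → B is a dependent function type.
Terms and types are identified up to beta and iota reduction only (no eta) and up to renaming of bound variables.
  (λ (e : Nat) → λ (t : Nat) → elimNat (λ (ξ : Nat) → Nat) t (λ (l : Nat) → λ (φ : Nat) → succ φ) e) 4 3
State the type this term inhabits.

inferred type:
  Nat


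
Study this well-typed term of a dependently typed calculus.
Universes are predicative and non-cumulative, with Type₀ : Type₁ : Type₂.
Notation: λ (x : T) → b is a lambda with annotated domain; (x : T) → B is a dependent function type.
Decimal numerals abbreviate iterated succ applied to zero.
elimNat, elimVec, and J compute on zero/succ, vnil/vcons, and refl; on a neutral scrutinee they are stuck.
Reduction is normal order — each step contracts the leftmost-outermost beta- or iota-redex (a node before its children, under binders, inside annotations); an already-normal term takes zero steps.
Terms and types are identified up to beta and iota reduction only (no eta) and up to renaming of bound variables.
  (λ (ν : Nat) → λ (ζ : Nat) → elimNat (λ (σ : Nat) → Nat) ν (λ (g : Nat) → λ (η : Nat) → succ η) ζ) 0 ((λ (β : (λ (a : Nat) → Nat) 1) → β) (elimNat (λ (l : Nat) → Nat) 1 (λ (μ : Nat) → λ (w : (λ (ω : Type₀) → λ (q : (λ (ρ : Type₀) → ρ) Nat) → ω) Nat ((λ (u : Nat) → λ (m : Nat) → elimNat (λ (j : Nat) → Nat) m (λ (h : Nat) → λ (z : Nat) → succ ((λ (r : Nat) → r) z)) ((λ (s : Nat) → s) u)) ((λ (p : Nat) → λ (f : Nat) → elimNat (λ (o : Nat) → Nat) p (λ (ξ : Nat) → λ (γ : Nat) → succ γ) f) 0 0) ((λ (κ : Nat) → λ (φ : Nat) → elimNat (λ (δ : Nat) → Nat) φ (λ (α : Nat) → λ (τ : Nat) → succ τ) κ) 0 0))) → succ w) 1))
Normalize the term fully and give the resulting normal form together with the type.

normal form:
  2
the term's type:
  Nat


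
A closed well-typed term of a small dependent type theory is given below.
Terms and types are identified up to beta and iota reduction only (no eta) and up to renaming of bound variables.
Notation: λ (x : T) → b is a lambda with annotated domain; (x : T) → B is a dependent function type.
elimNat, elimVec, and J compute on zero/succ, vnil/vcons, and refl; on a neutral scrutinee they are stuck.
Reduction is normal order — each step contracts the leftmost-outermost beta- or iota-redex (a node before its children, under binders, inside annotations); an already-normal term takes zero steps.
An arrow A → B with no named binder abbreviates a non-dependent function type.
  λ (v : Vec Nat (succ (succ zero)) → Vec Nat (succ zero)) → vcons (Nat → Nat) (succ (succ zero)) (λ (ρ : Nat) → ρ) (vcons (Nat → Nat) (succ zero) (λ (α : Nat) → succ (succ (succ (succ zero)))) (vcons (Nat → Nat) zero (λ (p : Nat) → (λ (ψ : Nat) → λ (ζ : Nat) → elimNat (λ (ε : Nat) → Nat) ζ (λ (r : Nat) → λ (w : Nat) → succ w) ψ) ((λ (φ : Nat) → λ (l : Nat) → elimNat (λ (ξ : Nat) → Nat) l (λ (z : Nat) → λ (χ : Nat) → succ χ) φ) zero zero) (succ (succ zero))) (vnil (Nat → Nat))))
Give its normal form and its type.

reduced normal form:
  λ (v : Vec Nat (succ (succ zero)) → Vec Nat (succ zero)) → vcons (Nat → Nat) (succ (succ zero)) (λ (ρ : Nat) → ρ) (vcons (Nat → Nat) (succ zero) (λ (α : Nat) → succ (succ (succ (succ zero)))) (vcons (Nat → Nat) zero (λ (p : Nat) → succ (succ zero)) (vnil (Nat → Nat))))
the term's type:
  (Vec Nat (succ (succ zero)) → Vec Nat (succ zero)) → Vec (Nat → Nat) (succ (succ (succ zero)))
observation: contracting a beta-redex first, the term normalizes in 6 steps.


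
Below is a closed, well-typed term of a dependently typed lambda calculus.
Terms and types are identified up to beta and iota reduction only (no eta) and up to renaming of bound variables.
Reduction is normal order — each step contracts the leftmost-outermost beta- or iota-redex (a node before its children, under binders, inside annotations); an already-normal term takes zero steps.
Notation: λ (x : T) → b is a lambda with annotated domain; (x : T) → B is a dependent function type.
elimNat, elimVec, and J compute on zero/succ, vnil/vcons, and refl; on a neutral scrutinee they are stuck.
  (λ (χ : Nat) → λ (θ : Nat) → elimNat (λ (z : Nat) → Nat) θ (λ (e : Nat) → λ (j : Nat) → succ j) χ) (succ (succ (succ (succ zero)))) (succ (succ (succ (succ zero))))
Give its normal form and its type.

reduced normal form:
  succ (succ (succ (succ (succ (succ (succ (succ zero)))))))
type:
  Nat
observation: the term reaches its normal form after 15 normal-order steps.


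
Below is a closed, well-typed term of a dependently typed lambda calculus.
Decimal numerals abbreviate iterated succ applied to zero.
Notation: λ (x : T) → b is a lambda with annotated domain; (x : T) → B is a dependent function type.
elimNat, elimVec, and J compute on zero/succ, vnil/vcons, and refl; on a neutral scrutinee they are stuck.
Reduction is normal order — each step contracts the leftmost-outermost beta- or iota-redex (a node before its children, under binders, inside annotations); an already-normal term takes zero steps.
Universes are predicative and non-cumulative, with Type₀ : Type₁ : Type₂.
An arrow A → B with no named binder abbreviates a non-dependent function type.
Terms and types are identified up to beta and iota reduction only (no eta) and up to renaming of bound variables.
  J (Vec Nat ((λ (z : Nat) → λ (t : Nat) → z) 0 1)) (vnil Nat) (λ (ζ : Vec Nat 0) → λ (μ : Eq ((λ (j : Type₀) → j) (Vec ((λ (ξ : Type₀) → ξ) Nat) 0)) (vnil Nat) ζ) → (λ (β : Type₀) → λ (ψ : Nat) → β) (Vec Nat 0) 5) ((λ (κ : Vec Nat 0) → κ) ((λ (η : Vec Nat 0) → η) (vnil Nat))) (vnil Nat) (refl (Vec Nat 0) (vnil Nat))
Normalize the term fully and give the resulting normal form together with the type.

reduced normal form:
  vnil Nat
type:
  Vec Nat 0


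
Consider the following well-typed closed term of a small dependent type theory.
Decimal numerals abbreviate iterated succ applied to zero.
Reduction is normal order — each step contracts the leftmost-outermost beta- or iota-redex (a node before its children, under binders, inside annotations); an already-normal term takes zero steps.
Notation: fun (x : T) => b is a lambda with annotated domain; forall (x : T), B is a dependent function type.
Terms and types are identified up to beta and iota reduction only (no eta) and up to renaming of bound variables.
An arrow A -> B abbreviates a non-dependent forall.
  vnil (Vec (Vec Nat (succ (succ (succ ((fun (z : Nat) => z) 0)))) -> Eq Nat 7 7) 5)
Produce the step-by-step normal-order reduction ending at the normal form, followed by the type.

reduction (normal order):
  vnil (Vec (Vec Nat (succ (succ (succ ((fun (z : Nat) => z) 0)))) -> Eq Nat 7 7) 5)
  ~> vnil (Vec (Vec Nat 3 -> Eq Nat 7 7) 5)
inferred type:
  Vec (Vec (Vec Nat 3 -> Eq Nat 7 7) 5) 0


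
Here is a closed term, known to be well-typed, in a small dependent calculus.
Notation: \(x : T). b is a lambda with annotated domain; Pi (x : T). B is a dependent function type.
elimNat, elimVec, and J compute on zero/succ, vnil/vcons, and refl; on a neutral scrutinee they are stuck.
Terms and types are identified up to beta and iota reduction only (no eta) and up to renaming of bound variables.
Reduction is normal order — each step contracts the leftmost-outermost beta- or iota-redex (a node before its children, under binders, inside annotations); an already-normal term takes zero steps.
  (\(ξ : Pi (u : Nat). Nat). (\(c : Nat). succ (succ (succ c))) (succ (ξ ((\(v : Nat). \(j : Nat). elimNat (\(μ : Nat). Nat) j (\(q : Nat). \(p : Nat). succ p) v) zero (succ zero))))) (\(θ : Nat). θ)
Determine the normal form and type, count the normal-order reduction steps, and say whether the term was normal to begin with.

resulting normal form:
  succ (succ (succ (succ (succ zero))))
type:
  Nat
reduction steps (normal order): 6
term was already normal: no
first redex: a beta-redex


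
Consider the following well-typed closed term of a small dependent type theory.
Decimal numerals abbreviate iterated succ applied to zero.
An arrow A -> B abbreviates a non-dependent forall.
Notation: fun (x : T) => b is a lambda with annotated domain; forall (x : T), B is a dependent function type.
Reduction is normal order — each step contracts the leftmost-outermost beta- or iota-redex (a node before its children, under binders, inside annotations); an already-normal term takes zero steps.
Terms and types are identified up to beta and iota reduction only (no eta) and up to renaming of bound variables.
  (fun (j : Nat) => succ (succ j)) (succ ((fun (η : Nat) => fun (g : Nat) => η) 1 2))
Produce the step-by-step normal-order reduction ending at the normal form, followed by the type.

normal-order reduction sequence:
  (fun (j : Nat) => succ (succ j)) (succ ((fun (η : Nat) => fun (g : Nat) => η) 1 2))
  ~> succ (succ (succ ((fun (j : Nat) => fun (η : Nat) => j) 1 2)))
  ~> succ (succ (succ ((fun (j : Nat) => 1) 2)))
  ~> 4
type:
  Nat


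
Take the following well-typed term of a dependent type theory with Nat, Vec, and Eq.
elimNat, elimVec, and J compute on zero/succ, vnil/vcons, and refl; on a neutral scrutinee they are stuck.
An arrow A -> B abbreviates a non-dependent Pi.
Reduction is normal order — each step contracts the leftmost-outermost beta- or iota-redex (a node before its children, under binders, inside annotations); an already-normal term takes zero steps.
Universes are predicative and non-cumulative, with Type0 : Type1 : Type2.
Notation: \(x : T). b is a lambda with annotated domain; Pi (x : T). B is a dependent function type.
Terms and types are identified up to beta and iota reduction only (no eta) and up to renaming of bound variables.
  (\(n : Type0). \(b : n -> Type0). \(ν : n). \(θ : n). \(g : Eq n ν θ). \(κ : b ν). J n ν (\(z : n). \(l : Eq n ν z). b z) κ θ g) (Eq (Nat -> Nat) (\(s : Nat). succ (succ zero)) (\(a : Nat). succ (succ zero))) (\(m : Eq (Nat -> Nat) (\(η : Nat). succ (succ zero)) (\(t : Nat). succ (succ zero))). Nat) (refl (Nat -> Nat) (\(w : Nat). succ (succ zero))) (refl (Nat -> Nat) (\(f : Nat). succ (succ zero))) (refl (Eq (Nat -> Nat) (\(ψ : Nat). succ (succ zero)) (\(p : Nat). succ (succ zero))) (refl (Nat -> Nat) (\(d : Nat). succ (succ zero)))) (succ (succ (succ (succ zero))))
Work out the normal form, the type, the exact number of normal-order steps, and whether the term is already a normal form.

resulting normal form:
  succ (succ (succ (succ zero)))
inferred type:
  Nat
normal-order step count: 7
started in normal form: no
first redex: a beta-redex


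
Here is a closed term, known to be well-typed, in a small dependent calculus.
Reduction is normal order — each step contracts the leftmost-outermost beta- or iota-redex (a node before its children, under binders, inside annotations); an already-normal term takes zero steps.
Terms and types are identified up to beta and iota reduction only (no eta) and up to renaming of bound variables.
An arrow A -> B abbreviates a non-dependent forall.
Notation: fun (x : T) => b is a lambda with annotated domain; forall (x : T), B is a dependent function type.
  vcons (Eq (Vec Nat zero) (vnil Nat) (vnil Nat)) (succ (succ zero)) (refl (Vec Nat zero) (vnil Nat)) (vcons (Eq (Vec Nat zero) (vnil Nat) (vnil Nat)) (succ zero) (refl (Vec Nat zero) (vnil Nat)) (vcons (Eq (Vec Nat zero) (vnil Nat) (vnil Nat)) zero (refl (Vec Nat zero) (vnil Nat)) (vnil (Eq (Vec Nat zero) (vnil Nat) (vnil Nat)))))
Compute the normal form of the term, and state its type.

resulting normal form:
  vcons (Eq (Vec Nat zero) (vnil Nat) (vnil Nat)) (succ (succ zero)) (refl (Vec Nat zero) (vnil Nat)) (vcons (Eq (Vec Nat zero) (vnil Nat) (vnil Nat)) (succ zero) (refl (Vec Nat zero) (vnil Nat)) (vcons (Eq (Vec Nat zero) (vnil Nat) (vnil Nat)) zero (refl (Vec Nat zero) (vnil Nat)) (vnil (Eq (Vec Nat zero) (vnil Nat) (vnil Nat)))))
the term's type:
  Vec (Eq (Vec Nat zero) (vnil Nat) (vnil Nat)) (succ (succ (succ zero)))
observation: the term is already in normal form.


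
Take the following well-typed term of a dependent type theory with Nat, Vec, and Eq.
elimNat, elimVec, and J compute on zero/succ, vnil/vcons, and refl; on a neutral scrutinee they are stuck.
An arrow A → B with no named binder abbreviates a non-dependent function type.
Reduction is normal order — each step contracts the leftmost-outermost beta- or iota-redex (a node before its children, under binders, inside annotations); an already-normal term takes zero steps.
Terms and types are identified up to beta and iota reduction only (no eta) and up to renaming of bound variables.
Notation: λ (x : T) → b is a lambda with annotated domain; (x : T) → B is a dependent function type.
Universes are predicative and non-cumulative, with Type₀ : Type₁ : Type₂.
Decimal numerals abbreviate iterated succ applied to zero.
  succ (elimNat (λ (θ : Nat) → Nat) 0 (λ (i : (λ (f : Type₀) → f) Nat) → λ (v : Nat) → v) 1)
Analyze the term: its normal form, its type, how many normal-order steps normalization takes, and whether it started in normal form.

resulting normal form:
  1
inferred type:
  Nat
steps to reach normal form (normal order): 4
already normal: no
first contracted redex: an elimNat iota-redex


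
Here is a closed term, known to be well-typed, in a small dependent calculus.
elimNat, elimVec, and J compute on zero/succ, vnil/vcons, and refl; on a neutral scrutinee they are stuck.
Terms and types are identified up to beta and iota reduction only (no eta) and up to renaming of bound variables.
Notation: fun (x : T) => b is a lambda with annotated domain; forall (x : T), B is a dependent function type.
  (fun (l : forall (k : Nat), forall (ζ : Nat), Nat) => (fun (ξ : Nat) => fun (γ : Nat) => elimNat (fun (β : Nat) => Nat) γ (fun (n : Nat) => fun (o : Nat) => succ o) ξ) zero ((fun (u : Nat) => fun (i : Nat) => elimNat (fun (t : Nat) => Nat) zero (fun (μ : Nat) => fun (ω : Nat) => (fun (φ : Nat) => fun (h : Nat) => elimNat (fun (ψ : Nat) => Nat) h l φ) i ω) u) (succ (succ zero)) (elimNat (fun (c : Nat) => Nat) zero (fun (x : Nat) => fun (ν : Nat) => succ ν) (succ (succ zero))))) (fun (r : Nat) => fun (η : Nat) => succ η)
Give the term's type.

type:
  Nat


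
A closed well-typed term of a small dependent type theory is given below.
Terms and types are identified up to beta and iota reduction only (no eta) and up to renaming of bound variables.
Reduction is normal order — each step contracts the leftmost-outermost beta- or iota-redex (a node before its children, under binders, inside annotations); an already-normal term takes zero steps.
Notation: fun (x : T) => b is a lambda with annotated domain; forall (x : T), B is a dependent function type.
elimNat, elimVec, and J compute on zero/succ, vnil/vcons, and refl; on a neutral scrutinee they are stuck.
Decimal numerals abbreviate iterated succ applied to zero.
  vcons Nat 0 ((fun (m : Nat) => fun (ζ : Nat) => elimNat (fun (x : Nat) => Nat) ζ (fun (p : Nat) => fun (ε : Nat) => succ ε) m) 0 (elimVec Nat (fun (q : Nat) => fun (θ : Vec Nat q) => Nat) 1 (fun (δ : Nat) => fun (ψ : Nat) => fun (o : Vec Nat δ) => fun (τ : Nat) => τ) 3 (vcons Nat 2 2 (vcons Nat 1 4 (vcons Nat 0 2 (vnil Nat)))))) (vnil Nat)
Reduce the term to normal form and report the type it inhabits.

normal form:
  vcons Nat 0 1 (vnil Nat)
the term's type:
  Vec Nat 1
observation: normalization takes exactly 19 steps under the normal-order strategy.


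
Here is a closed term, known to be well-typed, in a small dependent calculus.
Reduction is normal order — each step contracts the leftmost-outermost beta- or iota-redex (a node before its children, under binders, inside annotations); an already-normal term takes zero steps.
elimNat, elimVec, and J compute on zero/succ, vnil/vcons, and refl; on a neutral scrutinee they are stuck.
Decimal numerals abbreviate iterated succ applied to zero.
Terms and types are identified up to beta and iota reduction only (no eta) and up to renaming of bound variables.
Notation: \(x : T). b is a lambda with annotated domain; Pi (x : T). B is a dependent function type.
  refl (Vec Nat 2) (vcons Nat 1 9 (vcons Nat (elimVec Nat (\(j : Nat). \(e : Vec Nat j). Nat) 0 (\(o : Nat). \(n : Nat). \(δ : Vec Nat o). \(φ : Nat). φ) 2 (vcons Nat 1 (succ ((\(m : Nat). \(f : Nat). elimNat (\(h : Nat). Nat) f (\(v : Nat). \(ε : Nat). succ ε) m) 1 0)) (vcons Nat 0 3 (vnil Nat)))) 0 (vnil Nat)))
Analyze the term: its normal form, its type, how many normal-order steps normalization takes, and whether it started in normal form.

reduced normal form:
  refl (Vec Nat 2) (vcons Nat 1 9 (vcons Nat 0 0 (vnil Nat)))
type:
  Eq (Vec Nat 2) (vcons Nat 1 9 (vcons Nat 0 0 (vnil Nat))) (vcons Nat 1 9 (vcons Nat 0 0 (vnil Nat)))
reduction steps (normal order): 11
term was already normal: no
first redex: an elimVec iota-redex


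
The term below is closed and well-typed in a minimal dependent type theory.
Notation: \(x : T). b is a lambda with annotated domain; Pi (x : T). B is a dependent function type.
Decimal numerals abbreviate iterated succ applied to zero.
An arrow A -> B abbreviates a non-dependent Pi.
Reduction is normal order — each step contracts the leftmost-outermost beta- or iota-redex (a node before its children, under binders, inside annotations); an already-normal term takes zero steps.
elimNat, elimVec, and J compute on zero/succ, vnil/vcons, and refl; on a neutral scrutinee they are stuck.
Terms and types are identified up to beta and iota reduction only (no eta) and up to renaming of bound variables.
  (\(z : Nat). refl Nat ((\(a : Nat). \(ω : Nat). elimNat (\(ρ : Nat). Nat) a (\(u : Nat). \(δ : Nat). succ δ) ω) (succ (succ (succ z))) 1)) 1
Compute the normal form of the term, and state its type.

normal form:
  refl Nat 5
inferred type:
  Eq Nat 5 5
observation: the leftmost-outermost redex is a beta-redex, and normalization takes 7 steps.


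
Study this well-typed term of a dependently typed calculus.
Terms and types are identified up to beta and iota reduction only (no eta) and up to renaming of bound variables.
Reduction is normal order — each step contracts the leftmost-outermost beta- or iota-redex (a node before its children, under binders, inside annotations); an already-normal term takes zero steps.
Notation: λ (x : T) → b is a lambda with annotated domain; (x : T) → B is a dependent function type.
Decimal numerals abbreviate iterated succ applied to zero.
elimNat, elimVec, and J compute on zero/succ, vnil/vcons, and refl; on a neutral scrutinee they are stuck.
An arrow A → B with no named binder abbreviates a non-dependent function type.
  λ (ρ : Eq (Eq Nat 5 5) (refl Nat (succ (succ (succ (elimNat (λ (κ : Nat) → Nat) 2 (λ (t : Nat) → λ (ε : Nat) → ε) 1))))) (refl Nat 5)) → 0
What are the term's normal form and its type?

reduced normal form:
  λ (ρ : Eq (Eq Nat 5 5) (refl Nat 5) (refl Nat 5)) → 0
the term's type:
  Eq (Eq Nat 5 5) (refl Nat 5) (refl Nat 5) → Nat


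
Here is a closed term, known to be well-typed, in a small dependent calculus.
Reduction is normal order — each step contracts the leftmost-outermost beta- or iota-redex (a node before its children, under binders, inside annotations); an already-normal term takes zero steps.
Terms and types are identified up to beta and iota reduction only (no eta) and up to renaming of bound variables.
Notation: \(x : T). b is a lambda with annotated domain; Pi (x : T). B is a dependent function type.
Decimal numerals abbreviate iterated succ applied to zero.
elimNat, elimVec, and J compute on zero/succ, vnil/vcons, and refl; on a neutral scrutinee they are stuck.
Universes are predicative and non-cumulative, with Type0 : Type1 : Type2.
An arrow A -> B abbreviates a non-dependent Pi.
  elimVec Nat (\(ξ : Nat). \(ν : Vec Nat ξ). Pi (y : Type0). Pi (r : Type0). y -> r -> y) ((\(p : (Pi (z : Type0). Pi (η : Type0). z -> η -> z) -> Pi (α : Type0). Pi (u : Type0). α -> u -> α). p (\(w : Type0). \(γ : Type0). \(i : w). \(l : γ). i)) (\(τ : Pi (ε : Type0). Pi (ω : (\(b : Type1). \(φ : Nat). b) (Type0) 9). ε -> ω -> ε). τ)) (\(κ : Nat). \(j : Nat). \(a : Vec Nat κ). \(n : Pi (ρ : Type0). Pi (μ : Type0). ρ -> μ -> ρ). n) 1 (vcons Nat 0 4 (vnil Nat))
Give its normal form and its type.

reduced normal form:
  \(ξ : Type0). \(ν : Type0). \(y : ξ). \(r : ν). y
type:
  Pi (ξ : Type0). Pi (ν : Type0). ξ -> ν -> ξ


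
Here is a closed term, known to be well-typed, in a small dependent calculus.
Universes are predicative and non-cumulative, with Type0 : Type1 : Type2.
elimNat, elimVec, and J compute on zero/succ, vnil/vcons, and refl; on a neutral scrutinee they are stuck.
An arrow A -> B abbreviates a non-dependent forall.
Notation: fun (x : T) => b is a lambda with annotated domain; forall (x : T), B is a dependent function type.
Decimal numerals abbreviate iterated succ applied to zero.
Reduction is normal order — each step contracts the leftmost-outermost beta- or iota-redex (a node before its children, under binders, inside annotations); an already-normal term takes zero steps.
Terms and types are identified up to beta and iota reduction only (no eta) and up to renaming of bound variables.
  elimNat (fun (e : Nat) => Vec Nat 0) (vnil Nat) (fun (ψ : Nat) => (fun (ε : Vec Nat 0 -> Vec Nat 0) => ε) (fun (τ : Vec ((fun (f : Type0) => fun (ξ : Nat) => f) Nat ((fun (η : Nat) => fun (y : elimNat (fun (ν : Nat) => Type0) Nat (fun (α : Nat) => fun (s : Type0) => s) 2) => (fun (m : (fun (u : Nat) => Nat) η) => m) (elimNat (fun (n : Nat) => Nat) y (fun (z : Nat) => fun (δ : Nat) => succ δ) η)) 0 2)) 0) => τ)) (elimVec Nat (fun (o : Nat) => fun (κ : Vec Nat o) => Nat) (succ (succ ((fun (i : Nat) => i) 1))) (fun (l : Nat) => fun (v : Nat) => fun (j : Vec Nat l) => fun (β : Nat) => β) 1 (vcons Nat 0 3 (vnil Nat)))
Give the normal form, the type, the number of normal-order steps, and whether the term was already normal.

resulting normal form:
  vnil Nat
the term's type:
  Vec Nat 0
steps to reach normal form (normal order): 20
term was already normal: no
first contracted redex: a beta-redex


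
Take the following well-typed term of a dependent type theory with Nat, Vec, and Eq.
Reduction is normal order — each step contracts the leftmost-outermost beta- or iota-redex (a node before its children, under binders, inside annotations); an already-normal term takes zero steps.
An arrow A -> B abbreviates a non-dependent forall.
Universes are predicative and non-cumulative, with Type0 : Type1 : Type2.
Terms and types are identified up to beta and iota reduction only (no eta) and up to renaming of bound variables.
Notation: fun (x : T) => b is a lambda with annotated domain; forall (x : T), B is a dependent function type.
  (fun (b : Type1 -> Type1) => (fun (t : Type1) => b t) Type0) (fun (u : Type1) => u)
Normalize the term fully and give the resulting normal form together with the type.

normal form:
  Type0
inferred type:
  Type1
observation: contracting a beta-redex first, the term normalizes in 3 steps.


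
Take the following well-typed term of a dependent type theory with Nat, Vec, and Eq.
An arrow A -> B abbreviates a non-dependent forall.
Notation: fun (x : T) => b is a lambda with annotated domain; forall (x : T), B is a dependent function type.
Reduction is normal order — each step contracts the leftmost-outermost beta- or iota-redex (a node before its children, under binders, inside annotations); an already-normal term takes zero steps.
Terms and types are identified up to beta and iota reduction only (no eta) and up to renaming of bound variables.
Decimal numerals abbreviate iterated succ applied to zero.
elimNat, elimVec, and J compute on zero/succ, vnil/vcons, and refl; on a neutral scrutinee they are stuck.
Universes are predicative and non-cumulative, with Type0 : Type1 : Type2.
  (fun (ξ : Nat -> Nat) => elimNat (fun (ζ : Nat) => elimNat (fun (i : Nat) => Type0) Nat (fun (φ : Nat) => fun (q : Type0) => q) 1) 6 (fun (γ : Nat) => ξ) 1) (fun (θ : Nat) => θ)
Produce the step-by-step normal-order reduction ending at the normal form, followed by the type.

normal-order reduction sequence:
  (fun (ξ : Nat -> Nat) => elimNat (fun (ζ : Nat) => elimNat (fun (i : Nat) => Type0) Nat (fun (φ : Nat) => fun (q : Type0) => q) 1) 6 (fun (γ : Nat) => ξ) 1) (fun (θ : Nat) => θ)
  ~> elimNat (fun (ξ : Nat) => elimNat (fun (ζ : Nat) => Type0) Nat (fun (i : Nat) => fun (φ : Type0) => φ) 1) 6 (fun (q : Nat) => fun (γ : Nat) => γ) 1
  ~> (fun (ξ : Nat) => fun (ζ : Nat) => ζ) 0 (elimNat (fun (i : Nat) => elimNat (fun (φ : Nat) => Type0) Nat (fun (q : Nat) => fun (γ : Type0) => γ) 1) 6 (fun (θ : Nat) => fun (l : Nat) => l) 0)
  ~> (fun (ξ : Nat) => ξ) (elimNat (fun (ζ : Nat) => elimNat (fun (i : Nat) => Type0) Nat (fun (φ : Nat) => fun (q : Type0) => q) 1) 6 (fun (γ : Nat) => fun (θ : Nat) => θ) 0)
  ~> elimNat (fun (ξ : Nat) => elimNat (fun (ζ : Nat) => Type0) Nat (fun (i : Nat) => fun (φ : Type0) => φ) 1) 6 (fun (q : Nat) => fun (γ : Nat) => γ) 0
  ~> 6
type:
  Nat


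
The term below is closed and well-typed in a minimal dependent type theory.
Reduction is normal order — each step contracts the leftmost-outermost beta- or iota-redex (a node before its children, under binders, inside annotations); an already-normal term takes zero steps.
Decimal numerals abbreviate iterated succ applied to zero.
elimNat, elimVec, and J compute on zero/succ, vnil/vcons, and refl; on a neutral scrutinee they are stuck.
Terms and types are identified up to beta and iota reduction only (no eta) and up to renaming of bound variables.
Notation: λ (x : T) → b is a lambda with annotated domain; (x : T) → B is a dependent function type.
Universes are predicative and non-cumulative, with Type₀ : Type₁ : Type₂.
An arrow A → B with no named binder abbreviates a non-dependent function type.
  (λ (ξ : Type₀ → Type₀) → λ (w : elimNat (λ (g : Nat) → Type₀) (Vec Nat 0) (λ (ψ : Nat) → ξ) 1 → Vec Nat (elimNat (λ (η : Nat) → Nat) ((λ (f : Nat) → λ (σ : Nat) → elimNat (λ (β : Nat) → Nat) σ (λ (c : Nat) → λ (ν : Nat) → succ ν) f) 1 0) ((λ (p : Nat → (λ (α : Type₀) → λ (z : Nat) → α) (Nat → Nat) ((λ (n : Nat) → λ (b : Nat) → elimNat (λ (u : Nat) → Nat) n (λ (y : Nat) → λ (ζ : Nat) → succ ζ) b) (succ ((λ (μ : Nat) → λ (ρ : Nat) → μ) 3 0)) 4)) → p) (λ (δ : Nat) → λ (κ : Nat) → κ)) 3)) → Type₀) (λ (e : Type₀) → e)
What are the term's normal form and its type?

resulting normal form:
  λ (ξ : Vec Nat 0 → Vec Nat 1) → Type₀
the term's type:
  (Vec Nat 0 → Vec Nat 1) → Type₁
observation: 24 normal-order steps normalize the term, beginning with a beta-redex.


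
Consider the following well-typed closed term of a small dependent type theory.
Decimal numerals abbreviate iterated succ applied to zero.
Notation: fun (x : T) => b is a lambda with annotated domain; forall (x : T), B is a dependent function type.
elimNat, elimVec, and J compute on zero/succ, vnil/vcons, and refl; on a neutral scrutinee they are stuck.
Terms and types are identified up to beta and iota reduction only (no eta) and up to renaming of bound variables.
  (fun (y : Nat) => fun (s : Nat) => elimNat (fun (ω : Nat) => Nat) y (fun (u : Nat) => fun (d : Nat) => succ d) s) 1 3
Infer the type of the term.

the term's type:
  Nat


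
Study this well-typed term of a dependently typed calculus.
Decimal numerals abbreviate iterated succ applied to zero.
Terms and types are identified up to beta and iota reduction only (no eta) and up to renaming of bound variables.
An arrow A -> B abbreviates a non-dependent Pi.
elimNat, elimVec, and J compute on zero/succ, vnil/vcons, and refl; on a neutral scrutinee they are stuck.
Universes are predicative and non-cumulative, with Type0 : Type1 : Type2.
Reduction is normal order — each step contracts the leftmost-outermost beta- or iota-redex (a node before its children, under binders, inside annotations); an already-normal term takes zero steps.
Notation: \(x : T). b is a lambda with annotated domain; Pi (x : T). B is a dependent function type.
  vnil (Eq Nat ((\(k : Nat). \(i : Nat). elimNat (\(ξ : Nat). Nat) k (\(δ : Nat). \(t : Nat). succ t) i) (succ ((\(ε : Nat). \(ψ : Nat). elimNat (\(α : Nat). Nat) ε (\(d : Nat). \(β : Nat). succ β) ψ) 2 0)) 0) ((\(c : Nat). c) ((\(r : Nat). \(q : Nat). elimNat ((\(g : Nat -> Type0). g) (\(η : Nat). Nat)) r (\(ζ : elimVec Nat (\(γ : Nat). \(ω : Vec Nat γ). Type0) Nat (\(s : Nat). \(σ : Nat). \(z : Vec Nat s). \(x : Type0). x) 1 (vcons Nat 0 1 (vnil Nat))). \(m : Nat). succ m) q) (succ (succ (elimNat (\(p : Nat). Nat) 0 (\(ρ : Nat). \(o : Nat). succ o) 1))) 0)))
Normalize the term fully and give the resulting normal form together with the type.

normal form:
  vnil (Eq Nat 3 3)
type:
  Vec (Eq Nat 3 3) 0
observation: normalization takes exactly 14 steps under the normal-order strategy.


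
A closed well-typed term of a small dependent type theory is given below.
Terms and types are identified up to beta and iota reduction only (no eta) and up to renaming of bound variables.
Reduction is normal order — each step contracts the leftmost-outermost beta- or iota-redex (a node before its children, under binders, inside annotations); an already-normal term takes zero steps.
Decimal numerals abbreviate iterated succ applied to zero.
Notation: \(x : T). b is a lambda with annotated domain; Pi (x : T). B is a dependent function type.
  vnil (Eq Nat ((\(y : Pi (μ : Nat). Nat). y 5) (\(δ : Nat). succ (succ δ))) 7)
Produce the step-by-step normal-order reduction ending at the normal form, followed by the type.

normal-order reduction:
  vnil (Eq Nat ((\(y : Pi (μ : Nat). Nat). y 5) (\(δ : Nat). succ (succ δ))) 7)
  ~> vnil (Eq Nat ((\(y : Nat). succ (succ y)) 5) 7)
  ~> vnil (Eq Nat 7 7)
type:
  Vec (Eq Nat 7 7) 0
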